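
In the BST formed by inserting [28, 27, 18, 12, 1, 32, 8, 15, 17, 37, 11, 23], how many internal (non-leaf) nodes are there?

Tree built from: [28, 27, 18, 12, 1, 32, 8, 15, 17, 37, 11, 23]
Tree (level-order array): [28, 27, 32, 18, None, None, 37, 12, 23, None, None, 1, 15, None, None, None, 8, None, 17, None, 11]
Rule: An internal node has at least one child.
Per-node child counts:
  node 28: 2 child(ren)
  node 27: 1 child(ren)
  node 18: 2 child(ren)
  node 12: 2 child(ren)
  node 1: 1 child(ren)
  node 8: 1 child(ren)
  node 11: 0 child(ren)
  node 15: 1 child(ren)
  node 17: 0 child(ren)
  node 23: 0 child(ren)
  node 32: 1 child(ren)
  node 37: 0 child(ren)
Matching nodes: [28, 27, 18, 12, 1, 8, 15, 32]
Count of internal (non-leaf) nodes: 8


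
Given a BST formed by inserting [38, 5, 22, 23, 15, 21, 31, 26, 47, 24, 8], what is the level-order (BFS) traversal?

Tree insertion order: [38, 5, 22, 23, 15, 21, 31, 26, 47, 24, 8]
Tree (level-order array): [38, 5, 47, None, 22, None, None, 15, 23, 8, 21, None, 31, None, None, None, None, 26, None, 24]
BFS from the root, enqueuing left then right child of each popped node:
  queue [38] -> pop 38, enqueue [5, 47], visited so far: [38]
  queue [5, 47] -> pop 5, enqueue [22], visited so far: [38, 5]
  queue [47, 22] -> pop 47, enqueue [none], visited so far: [38, 5, 47]
  queue [22] -> pop 22, enqueue [15, 23], visited so far: [38, 5, 47, 22]
  queue [15, 23] -> pop 15, enqueue [8, 21], visited so far: [38, 5, 47, 22, 15]
  queue [23, 8, 21] -> pop 23, enqueue [31], visited so far: [38, 5, 47, 22, 15, 23]
  queue [8, 21, 31] -> pop 8, enqueue [none], visited so far: [38, 5, 47, 22, 15, 23, 8]
  queue [21, 31] -> pop 21, enqueue [none], visited so far: [38, 5, 47, 22, 15, 23, 8, 21]
  queue [31] -> pop 31, enqueue [26], visited so far: [38, 5, 47, 22, 15, 23, 8, 21, 31]
  queue [26] -> pop 26, enqueue [24], visited so far: [38, 5, 47, 22, 15, 23, 8, 21, 31, 26]
  queue [24] -> pop 24, enqueue [none], visited so far: [38, 5, 47, 22, 15, 23, 8, 21, 31, 26, 24]
Result: [38, 5, 47, 22, 15, 23, 8, 21, 31, 26, 24]


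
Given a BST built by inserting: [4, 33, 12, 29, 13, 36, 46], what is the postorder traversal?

Tree insertion order: [4, 33, 12, 29, 13, 36, 46]
Tree (level-order array): [4, None, 33, 12, 36, None, 29, None, 46, 13]
Postorder traversal: [13, 29, 12, 46, 36, 33, 4]


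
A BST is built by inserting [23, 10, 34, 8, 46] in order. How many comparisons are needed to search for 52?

Search path for 52: 23 -> 34 -> 46
Found: False
Comparisons: 3


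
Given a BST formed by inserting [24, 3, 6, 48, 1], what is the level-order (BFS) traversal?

Tree insertion order: [24, 3, 6, 48, 1]
Tree (level-order array): [24, 3, 48, 1, 6]
BFS from the root, enqueuing left then right child of each popped node:
  queue [24] -> pop 24, enqueue [3, 48], visited so far: [24]
  queue [3, 48] -> pop 3, enqueue [1, 6], visited so far: [24, 3]
  queue [48, 1, 6] -> pop 48, enqueue [none], visited so far: [24, 3, 48]
  queue [1, 6] -> pop 1, enqueue [none], visited so far: [24, 3, 48, 1]
  queue [6] -> pop 6, enqueue [none], visited so far: [24, 3, 48, 1, 6]
Result: [24, 3, 48, 1, 6]


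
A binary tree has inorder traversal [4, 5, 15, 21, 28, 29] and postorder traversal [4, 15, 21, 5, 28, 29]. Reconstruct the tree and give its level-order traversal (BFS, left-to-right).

Inorder:   [4, 5, 15, 21, 28, 29]
Postorder: [4, 15, 21, 5, 28, 29]
Algorithm: postorder visits root last, so walk postorder right-to-left;
each value is the root of the current inorder slice — split it at that
value, recurse on the right subtree first, then the left.
Recursive splits:
  root=29; inorder splits into left=[4, 5, 15, 21, 28], right=[]
  root=28; inorder splits into left=[4, 5, 15, 21], right=[]
  root=5; inorder splits into left=[4], right=[15, 21]
  root=21; inorder splits into left=[15], right=[]
  root=15; inorder splits into left=[], right=[]
  root=4; inorder splits into left=[], right=[]
Reconstructed level-order: [29, 28, 5, 4, 21, 15]


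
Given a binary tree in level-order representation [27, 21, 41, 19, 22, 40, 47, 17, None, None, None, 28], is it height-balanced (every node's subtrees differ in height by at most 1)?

Tree (level-order array): [27, 21, 41, 19, 22, 40, 47, 17, None, None, None, 28]
Definition: a tree is height-balanced if, at every node, |h(left) - h(right)| <= 1 (empty subtree has height -1).
Bottom-up per-node check:
  node 17: h_left=-1, h_right=-1, diff=0 [OK], height=0
  node 19: h_left=0, h_right=-1, diff=1 [OK], height=1
  node 22: h_left=-1, h_right=-1, diff=0 [OK], height=0
  node 21: h_left=1, h_right=0, diff=1 [OK], height=2
  node 28: h_left=-1, h_right=-1, diff=0 [OK], height=0
  node 40: h_left=0, h_right=-1, diff=1 [OK], height=1
  node 47: h_left=-1, h_right=-1, diff=0 [OK], height=0
  node 41: h_left=1, h_right=0, diff=1 [OK], height=2
  node 27: h_left=2, h_right=2, diff=0 [OK], height=3
All nodes satisfy the balance condition.
Result: Balanced


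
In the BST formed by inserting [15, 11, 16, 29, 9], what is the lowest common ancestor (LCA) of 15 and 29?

Tree insertion order: [15, 11, 16, 29, 9]
Tree (level-order array): [15, 11, 16, 9, None, None, 29]
In a BST, the LCA of p=15, q=29 is the first node v on the
root-to-leaf path with p <= v <= q (go left if both < v, right if both > v).
Walk from root:
  at 15: 15 <= 15 <= 29, this is the LCA
LCA = 15


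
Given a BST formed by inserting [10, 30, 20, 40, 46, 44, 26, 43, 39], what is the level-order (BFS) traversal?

Tree insertion order: [10, 30, 20, 40, 46, 44, 26, 43, 39]
Tree (level-order array): [10, None, 30, 20, 40, None, 26, 39, 46, None, None, None, None, 44, None, 43]
BFS from the root, enqueuing left then right child of each popped node:
  queue [10] -> pop 10, enqueue [30], visited so far: [10]
  queue [30] -> pop 30, enqueue [20, 40], visited so far: [10, 30]
  queue [20, 40] -> pop 20, enqueue [26], visited so far: [10, 30, 20]
  queue [40, 26] -> pop 40, enqueue [39, 46], visited so far: [10, 30, 20, 40]
  queue [26, 39, 46] -> pop 26, enqueue [none], visited so far: [10, 30, 20, 40, 26]
  queue [39, 46] -> pop 39, enqueue [none], visited so far: [10, 30, 20, 40, 26, 39]
  queue [46] -> pop 46, enqueue [44], visited so far: [10, 30, 20, 40, 26, 39, 46]
  queue [44] -> pop 44, enqueue [43], visited so far: [10, 30, 20, 40, 26, 39, 46, 44]
  queue [43] -> pop 43, enqueue [none], visited so far: [10, 30, 20, 40, 26, 39, 46, 44, 43]
Result: [10, 30, 20, 40, 26, 39, 46, 44, 43]


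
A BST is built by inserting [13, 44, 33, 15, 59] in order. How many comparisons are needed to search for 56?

Search path for 56: 13 -> 44 -> 59
Found: False
Comparisons: 3


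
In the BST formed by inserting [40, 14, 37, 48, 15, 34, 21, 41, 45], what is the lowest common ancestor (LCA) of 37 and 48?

Tree insertion order: [40, 14, 37, 48, 15, 34, 21, 41, 45]
Tree (level-order array): [40, 14, 48, None, 37, 41, None, 15, None, None, 45, None, 34, None, None, 21]
In a BST, the LCA of p=37, q=48 is the first node v on the
root-to-leaf path with p <= v <= q (go left if both < v, right if both > v).
Walk from root:
  at 40: 37 <= 40 <= 48, this is the LCA
LCA = 40


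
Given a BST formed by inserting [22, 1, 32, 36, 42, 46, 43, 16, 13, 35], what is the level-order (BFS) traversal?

Tree insertion order: [22, 1, 32, 36, 42, 46, 43, 16, 13, 35]
Tree (level-order array): [22, 1, 32, None, 16, None, 36, 13, None, 35, 42, None, None, None, None, None, 46, 43]
BFS from the root, enqueuing left then right child of each popped node:
  queue [22] -> pop 22, enqueue [1, 32], visited so far: [22]
  queue [1, 32] -> pop 1, enqueue [16], visited so far: [22, 1]
  queue [32, 16] -> pop 32, enqueue [36], visited so far: [22, 1, 32]
  queue [16, 36] -> pop 16, enqueue [13], visited so far: [22, 1, 32, 16]
  queue [36, 13] -> pop 36, enqueue [35, 42], visited so far: [22, 1, 32, 16, 36]
  queue [13, 35, 42] -> pop 13, enqueue [none], visited so far: [22, 1, 32, 16, 36, 13]
  queue [35, 42] -> pop 35, enqueue [none], visited so far: [22, 1, 32, 16, 36, 13, 35]
  queue [42] -> pop 42, enqueue [46], visited so far: [22, 1, 32, 16, 36, 13, 35, 42]
  queue [46] -> pop 46, enqueue [43], visited so far: [22, 1, 32, 16, 36, 13, 35, 42, 46]
  queue [43] -> pop 43, enqueue [none], visited so far: [22, 1, 32, 16, 36, 13, 35, 42, 46, 43]
Result: [22, 1, 32, 16, 36, 13, 35, 42, 46, 43]


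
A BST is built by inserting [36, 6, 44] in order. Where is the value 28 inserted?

Starting tree (level order): [36, 6, 44]
Insertion path: 36 -> 6
Result: insert 28 as right child of 6
Final tree (level order): [36, 6, 44, None, 28]


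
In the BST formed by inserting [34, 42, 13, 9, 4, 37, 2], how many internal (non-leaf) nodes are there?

Tree built from: [34, 42, 13, 9, 4, 37, 2]
Tree (level-order array): [34, 13, 42, 9, None, 37, None, 4, None, None, None, 2]
Rule: An internal node has at least one child.
Per-node child counts:
  node 34: 2 child(ren)
  node 13: 1 child(ren)
  node 9: 1 child(ren)
  node 4: 1 child(ren)
  node 2: 0 child(ren)
  node 42: 1 child(ren)
  node 37: 0 child(ren)
Matching nodes: [34, 13, 9, 4, 42]
Count of internal (non-leaf) nodes: 5


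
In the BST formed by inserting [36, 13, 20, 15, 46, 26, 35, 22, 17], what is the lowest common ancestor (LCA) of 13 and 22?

Tree insertion order: [36, 13, 20, 15, 46, 26, 35, 22, 17]
Tree (level-order array): [36, 13, 46, None, 20, None, None, 15, 26, None, 17, 22, 35]
In a BST, the LCA of p=13, q=22 is the first node v on the
root-to-leaf path with p <= v <= q (go left if both < v, right if both > v).
Walk from root:
  at 36: both 13 and 22 < 36, go left
  at 13: 13 <= 13 <= 22, this is the LCA
LCA = 13


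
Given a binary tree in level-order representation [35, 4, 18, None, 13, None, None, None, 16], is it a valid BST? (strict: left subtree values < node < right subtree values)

Level-order array: [35, 4, 18, None, 13, None, None, None, 16]
Validate using subtree bounds (lo, hi): at each node, require lo < value < hi,
then recurse left with hi=value and right with lo=value.
Preorder trace (stopping at first violation):
  at node 35 with bounds (-inf, +inf): OK
  at node 4 with bounds (-inf, 35): OK
  at node 13 with bounds (4, 35): OK
  at node 16 with bounds (13, 35): OK
  at node 18 with bounds (35, +inf): VIOLATION
Node 18 violates its bound: not (35 < 18 < +inf).
Result: Not a valid BST


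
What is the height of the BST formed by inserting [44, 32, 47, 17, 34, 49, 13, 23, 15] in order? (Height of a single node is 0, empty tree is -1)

Insertion order: [44, 32, 47, 17, 34, 49, 13, 23, 15]
Tree (level-order array): [44, 32, 47, 17, 34, None, 49, 13, 23, None, None, None, None, None, 15]
Compute height bottom-up (empty subtree = -1):
  height(15) = 1 + max(-1, -1) = 0
  height(13) = 1 + max(-1, 0) = 1
  height(23) = 1 + max(-1, -1) = 0
  height(17) = 1 + max(1, 0) = 2
  height(34) = 1 + max(-1, -1) = 0
  height(32) = 1 + max(2, 0) = 3
  height(49) = 1 + max(-1, -1) = 0
  height(47) = 1 + max(-1, 0) = 1
  height(44) = 1 + max(3, 1) = 4
Height = 4


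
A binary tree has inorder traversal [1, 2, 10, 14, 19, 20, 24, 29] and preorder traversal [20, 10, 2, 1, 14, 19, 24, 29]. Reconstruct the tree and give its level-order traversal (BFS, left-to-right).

Inorder:  [1, 2, 10, 14, 19, 20, 24, 29]
Preorder: [20, 10, 2, 1, 14, 19, 24, 29]
Algorithm: preorder visits root first, so consume preorder in order;
for each root, split the current inorder slice at that value into
left-subtree inorder and right-subtree inorder, then recurse.
Recursive splits:
  root=20; inorder splits into left=[1, 2, 10, 14, 19], right=[24, 29]
  root=10; inorder splits into left=[1, 2], right=[14, 19]
  root=2; inorder splits into left=[1], right=[]
  root=1; inorder splits into left=[], right=[]
  root=14; inorder splits into left=[], right=[19]
  root=19; inorder splits into left=[], right=[]
  root=24; inorder splits into left=[], right=[29]
  root=29; inorder splits into left=[], right=[]
Reconstructed level-order: [20, 10, 24, 2, 14, 29, 1, 19]


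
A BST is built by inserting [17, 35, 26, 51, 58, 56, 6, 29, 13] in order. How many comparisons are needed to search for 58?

Search path for 58: 17 -> 35 -> 51 -> 58
Found: True
Comparisons: 4


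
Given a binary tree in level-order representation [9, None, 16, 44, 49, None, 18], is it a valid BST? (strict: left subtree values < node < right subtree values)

Level-order array: [9, None, 16, 44, 49, None, 18]
Validate using subtree bounds (lo, hi): at each node, require lo < value < hi,
then recurse left with hi=value and right with lo=value.
Preorder trace (stopping at first violation):
  at node 9 with bounds (-inf, +inf): OK
  at node 16 with bounds (9, +inf): OK
  at node 44 with bounds (9, 16): VIOLATION
Node 44 violates its bound: not (9 < 44 < 16).
Result: Not a valid BST


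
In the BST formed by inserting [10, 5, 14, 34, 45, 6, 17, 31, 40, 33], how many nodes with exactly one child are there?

Tree built from: [10, 5, 14, 34, 45, 6, 17, 31, 40, 33]
Tree (level-order array): [10, 5, 14, None, 6, None, 34, None, None, 17, 45, None, 31, 40, None, None, 33]
Rule: These are nodes with exactly 1 non-null child.
Per-node child counts:
  node 10: 2 child(ren)
  node 5: 1 child(ren)
  node 6: 0 child(ren)
  node 14: 1 child(ren)
  node 34: 2 child(ren)
  node 17: 1 child(ren)
  node 31: 1 child(ren)
  node 33: 0 child(ren)
  node 45: 1 child(ren)
  node 40: 0 child(ren)
Matching nodes: [5, 14, 17, 31, 45]
Count of nodes with exactly one child: 5


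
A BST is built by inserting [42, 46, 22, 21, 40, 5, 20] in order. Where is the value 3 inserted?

Starting tree (level order): [42, 22, 46, 21, 40, None, None, 5, None, None, None, None, 20]
Insertion path: 42 -> 22 -> 21 -> 5
Result: insert 3 as left child of 5
Final tree (level order): [42, 22, 46, 21, 40, None, None, 5, None, None, None, 3, 20]


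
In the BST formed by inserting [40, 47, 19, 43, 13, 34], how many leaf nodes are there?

Tree built from: [40, 47, 19, 43, 13, 34]
Tree (level-order array): [40, 19, 47, 13, 34, 43]
Rule: A leaf has 0 children.
Per-node child counts:
  node 40: 2 child(ren)
  node 19: 2 child(ren)
  node 13: 0 child(ren)
  node 34: 0 child(ren)
  node 47: 1 child(ren)
  node 43: 0 child(ren)
Matching nodes: [13, 34, 43]
Count of leaf nodes: 3


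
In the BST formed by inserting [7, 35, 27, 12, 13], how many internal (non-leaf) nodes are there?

Tree built from: [7, 35, 27, 12, 13]
Tree (level-order array): [7, None, 35, 27, None, 12, None, None, 13]
Rule: An internal node has at least one child.
Per-node child counts:
  node 7: 1 child(ren)
  node 35: 1 child(ren)
  node 27: 1 child(ren)
  node 12: 1 child(ren)
  node 13: 0 child(ren)
Matching nodes: [7, 35, 27, 12]
Count of internal (non-leaf) nodes: 4


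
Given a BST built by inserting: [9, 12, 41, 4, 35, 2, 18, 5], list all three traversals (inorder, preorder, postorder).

Tree insertion order: [9, 12, 41, 4, 35, 2, 18, 5]
Tree (level-order array): [9, 4, 12, 2, 5, None, 41, None, None, None, None, 35, None, 18]
Inorder (L, root, R): [2, 4, 5, 9, 12, 18, 35, 41]
Preorder (root, L, R): [9, 4, 2, 5, 12, 41, 35, 18]
Postorder (L, R, root): [2, 5, 4, 18, 35, 41, 12, 9]


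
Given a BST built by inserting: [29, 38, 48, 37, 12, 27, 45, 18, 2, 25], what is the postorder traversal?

Tree insertion order: [29, 38, 48, 37, 12, 27, 45, 18, 2, 25]
Tree (level-order array): [29, 12, 38, 2, 27, 37, 48, None, None, 18, None, None, None, 45, None, None, 25]
Postorder traversal: [2, 25, 18, 27, 12, 37, 45, 48, 38, 29]


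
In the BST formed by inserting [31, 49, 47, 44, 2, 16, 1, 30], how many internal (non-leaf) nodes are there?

Tree built from: [31, 49, 47, 44, 2, 16, 1, 30]
Tree (level-order array): [31, 2, 49, 1, 16, 47, None, None, None, None, 30, 44]
Rule: An internal node has at least one child.
Per-node child counts:
  node 31: 2 child(ren)
  node 2: 2 child(ren)
  node 1: 0 child(ren)
  node 16: 1 child(ren)
  node 30: 0 child(ren)
  node 49: 1 child(ren)
  node 47: 1 child(ren)
  node 44: 0 child(ren)
Matching nodes: [31, 2, 16, 49, 47]
Count of internal (non-leaf) nodes: 5


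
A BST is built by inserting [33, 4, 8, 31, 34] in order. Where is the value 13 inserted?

Starting tree (level order): [33, 4, 34, None, 8, None, None, None, 31]
Insertion path: 33 -> 4 -> 8 -> 31
Result: insert 13 as left child of 31
Final tree (level order): [33, 4, 34, None, 8, None, None, None, 31, 13]


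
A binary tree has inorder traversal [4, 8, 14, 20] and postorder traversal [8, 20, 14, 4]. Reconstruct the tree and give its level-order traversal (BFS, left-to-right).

Inorder:   [4, 8, 14, 20]
Postorder: [8, 20, 14, 4]
Algorithm: postorder visits root last, so walk postorder right-to-left;
each value is the root of the current inorder slice — split it at that
value, recurse on the right subtree first, then the left.
Recursive splits:
  root=4; inorder splits into left=[], right=[8, 14, 20]
  root=14; inorder splits into left=[8], right=[20]
  root=20; inorder splits into left=[], right=[]
  root=8; inorder splits into left=[], right=[]
Reconstructed level-order: [4, 14, 8, 20]


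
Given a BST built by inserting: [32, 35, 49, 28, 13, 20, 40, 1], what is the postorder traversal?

Tree insertion order: [32, 35, 49, 28, 13, 20, 40, 1]
Tree (level-order array): [32, 28, 35, 13, None, None, 49, 1, 20, 40]
Postorder traversal: [1, 20, 13, 28, 40, 49, 35, 32]


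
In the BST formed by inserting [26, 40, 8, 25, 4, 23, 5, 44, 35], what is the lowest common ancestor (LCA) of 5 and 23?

Tree insertion order: [26, 40, 8, 25, 4, 23, 5, 44, 35]
Tree (level-order array): [26, 8, 40, 4, 25, 35, 44, None, 5, 23]
In a BST, the LCA of p=5, q=23 is the first node v on the
root-to-leaf path with p <= v <= q (go left if both < v, right if both > v).
Walk from root:
  at 26: both 5 and 23 < 26, go left
  at 8: 5 <= 8 <= 23, this is the LCA
LCA = 8


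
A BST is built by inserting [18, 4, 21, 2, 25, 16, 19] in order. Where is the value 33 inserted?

Starting tree (level order): [18, 4, 21, 2, 16, 19, 25]
Insertion path: 18 -> 21 -> 25
Result: insert 33 as right child of 25
Final tree (level order): [18, 4, 21, 2, 16, 19, 25, None, None, None, None, None, None, None, 33]


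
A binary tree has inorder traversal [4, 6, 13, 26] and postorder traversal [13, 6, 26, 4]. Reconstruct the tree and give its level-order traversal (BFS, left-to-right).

Inorder:   [4, 6, 13, 26]
Postorder: [13, 6, 26, 4]
Algorithm: postorder visits root last, so walk postorder right-to-left;
each value is the root of the current inorder slice — split it at that
value, recurse on the right subtree first, then the left.
Recursive splits:
  root=4; inorder splits into left=[], right=[6, 13, 26]
  root=26; inorder splits into left=[6, 13], right=[]
  root=6; inorder splits into left=[], right=[13]
  root=13; inorder splits into left=[], right=[]
Reconstructed level-order: [4, 26, 6, 13]


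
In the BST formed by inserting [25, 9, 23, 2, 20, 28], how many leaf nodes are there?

Tree built from: [25, 9, 23, 2, 20, 28]
Tree (level-order array): [25, 9, 28, 2, 23, None, None, None, None, 20]
Rule: A leaf has 0 children.
Per-node child counts:
  node 25: 2 child(ren)
  node 9: 2 child(ren)
  node 2: 0 child(ren)
  node 23: 1 child(ren)
  node 20: 0 child(ren)
  node 28: 0 child(ren)
Matching nodes: [2, 20, 28]
Count of leaf nodes: 3


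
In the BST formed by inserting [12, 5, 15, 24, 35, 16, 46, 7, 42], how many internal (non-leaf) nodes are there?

Tree built from: [12, 5, 15, 24, 35, 16, 46, 7, 42]
Tree (level-order array): [12, 5, 15, None, 7, None, 24, None, None, 16, 35, None, None, None, 46, 42]
Rule: An internal node has at least one child.
Per-node child counts:
  node 12: 2 child(ren)
  node 5: 1 child(ren)
  node 7: 0 child(ren)
  node 15: 1 child(ren)
  node 24: 2 child(ren)
  node 16: 0 child(ren)
  node 35: 1 child(ren)
  node 46: 1 child(ren)
  node 42: 0 child(ren)
Matching nodes: [12, 5, 15, 24, 35, 46]
Count of internal (non-leaf) nodes: 6


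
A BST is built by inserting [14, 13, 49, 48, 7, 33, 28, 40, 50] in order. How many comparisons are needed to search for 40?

Search path for 40: 14 -> 49 -> 48 -> 33 -> 40
Found: True
Comparisons: 5


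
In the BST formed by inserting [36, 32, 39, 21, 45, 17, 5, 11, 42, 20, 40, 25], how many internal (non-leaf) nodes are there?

Tree built from: [36, 32, 39, 21, 45, 17, 5, 11, 42, 20, 40, 25]
Tree (level-order array): [36, 32, 39, 21, None, None, 45, 17, 25, 42, None, 5, 20, None, None, 40, None, None, 11]
Rule: An internal node has at least one child.
Per-node child counts:
  node 36: 2 child(ren)
  node 32: 1 child(ren)
  node 21: 2 child(ren)
  node 17: 2 child(ren)
  node 5: 1 child(ren)
  node 11: 0 child(ren)
  node 20: 0 child(ren)
  node 25: 0 child(ren)
  node 39: 1 child(ren)
  node 45: 1 child(ren)
  node 42: 1 child(ren)
  node 40: 0 child(ren)
Matching nodes: [36, 32, 21, 17, 5, 39, 45, 42]
Count of internal (non-leaf) nodes: 8


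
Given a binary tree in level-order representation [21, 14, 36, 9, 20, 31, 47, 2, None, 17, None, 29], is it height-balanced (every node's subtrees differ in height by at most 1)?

Tree (level-order array): [21, 14, 36, 9, 20, 31, 47, 2, None, 17, None, 29]
Definition: a tree is height-balanced if, at every node, |h(left) - h(right)| <= 1 (empty subtree has height -1).
Bottom-up per-node check:
  node 2: h_left=-1, h_right=-1, diff=0 [OK], height=0
  node 9: h_left=0, h_right=-1, diff=1 [OK], height=1
  node 17: h_left=-1, h_right=-1, diff=0 [OK], height=0
  node 20: h_left=0, h_right=-1, diff=1 [OK], height=1
  node 14: h_left=1, h_right=1, diff=0 [OK], height=2
  node 29: h_left=-1, h_right=-1, diff=0 [OK], height=0
  node 31: h_left=0, h_right=-1, diff=1 [OK], height=1
  node 47: h_left=-1, h_right=-1, diff=0 [OK], height=0
  node 36: h_left=1, h_right=0, diff=1 [OK], height=2
  node 21: h_left=2, h_right=2, diff=0 [OK], height=3
All nodes satisfy the balance condition.
Result: Balanced


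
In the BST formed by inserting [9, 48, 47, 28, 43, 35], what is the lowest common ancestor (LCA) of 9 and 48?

Tree insertion order: [9, 48, 47, 28, 43, 35]
Tree (level-order array): [9, None, 48, 47, None, 28, None, None, 43, 35]
In a BST, the LCA of p=9, q=48 is the first node v on the
root-to-leaf path with p <= v <= q (go left if both < v, right if both > v).
Walk from root:
  at 9: 9 <= 9 <= 48, this is the LCA
LCA = 9


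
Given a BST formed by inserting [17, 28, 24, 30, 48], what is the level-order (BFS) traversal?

Tree insertion order: [17, 28, 24, 30, 48]
Tree (level-order array): [17, None, 28, 24, 30, None, None, None, 48]
BFS from the root, enqueuing left then right child of each popped node:
  queue [17] -> pop 17, enqueue [28], visited so far: [17]
  queue [28] -> pop 28, enqueue [24, 30], visited so far: [17, 28]
  queue [24, 30] -> pop 24, enqueue [none], visited so far: [17, 28, 24]
  queue [30] -> pop 30, enqueue [48], visited so far: [17, 28, 24, 30]
  queue [48] -> pop 48, enqueue [none], visited so far: [17, 28, 24, 30, 48]
Result: [17, 28, 24, 30, 48]


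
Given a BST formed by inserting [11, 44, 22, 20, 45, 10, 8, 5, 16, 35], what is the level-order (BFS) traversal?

Tree insertion order: [11, 44, 22, 20, 45, 10, 8, 5, 16, 35]
Tree (level-order array): [11, 10, 44, 8, None, 22, 45, 5, None, 20, 35, None, None, None, None, 16]
BFS from the root, enqueuing left then right child of each popped node:
  queue [11] -> pop 11, enqueue [10, 44], visited so far: [11]
  queue [10, 44] -> pop 10, enqueue [8], visited so far: [11, 10]
  queue [44, 8] -> pop 44, enqueue [22, 45], visited so far: [11, 10, 44]
  queue [8, 22, 45] -> pop 8, enqueue [5], visited so far: [11, 10, 44, 8]
  queue [22, 45, 5] -> pop 22, enqueue [20, 35], visited so far: [11, 10, 44, 8, 22]
  queue [45, 5, 20, 35] -> pop 45, enqueue [none], visited so far: [11, 10, 44, 8, 22, 45]
  queue [5, 20, 35] -> pop 5, enqueue [none], visited so far: [11, 10, 44, 8, 22, 45, 5]
  queue [20, 35] -> pop 20, enqueue [16], visited so far: [11, 10, 44, 8, 22, 45, 5, 20]
  queue [35, 16] -> pop 35, enqueue [none], visited so far: [11, 10, 44, 8, 22, 45, 5, 20, 35]
  queue [16] -> pop 16, enqueue [none], visited so far: [11, 10, 44, 8, 22, 45, 5, 20, 35, 16]
Result: [11, 10, 44, 8, 22, 45, 5, 20, 35, 16]


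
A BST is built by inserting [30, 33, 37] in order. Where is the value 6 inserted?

Starting tree (level order): [30, None, 33, None, 37]
Insertion path: 30
Result: insert 6 as left child of 30
Final tree (level order): [30, 6, 33, None, None, None, 37]


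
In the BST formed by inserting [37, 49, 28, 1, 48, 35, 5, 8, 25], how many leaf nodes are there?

Tree built from: [37, 49, 28, 1, 48, 35, 5, 8, 25]
Tree (level-order array): [37, 28, 49, 1, 35, 48, None, None, 5, None, None, None, None, None, 8, None, 25]
Rule: A leaf has 0 children.
Per-node child counts:
  node 37: 2 child(ren)
  node 28: 2 child(ren)
  node 1: 1 child(ren)
  node 5: 1 child(ren)
  node 8: 1 child(ren)
  node 25: 0 child(ren)
  node 35: 0 child(ren)
  node 49: 1 child(ren)
  node 48: 0 child(ren)
Matching nodes: [25, 35, 48]
Count of leaf nodes: 3


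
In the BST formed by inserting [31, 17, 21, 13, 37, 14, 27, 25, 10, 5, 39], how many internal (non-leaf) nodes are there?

Tree built from: [31, 17, 21, 13, 37, 14, 27, 25, 10, 5, 39]
Tree (level-order array): [31, 17, 37, 13, 21, None, 39, 10, 14, None, 27, None, None, 5, None, None, None, 25]
Rule: An internal node has at least one child.
Per-node child counts:
  node 31: 2 child(ren)
  node 17: 2 child(ren)
  node 13: 2 child(ren)
  node 10: 1 child(ren)
  node 5: 0 child(ren)
  node 14: 0 child(ren)
  node 21: 1 child(ren)
  node 27: 1 child(ren)
  node 25: 0 child(ren)
  node 37: 1 child(ren)
  node 39: 0 child(ren)
Matching nodes: [31, 17, 13, 10, 21, 27, 37]
Count of internal (non-leaf) nodes: 7


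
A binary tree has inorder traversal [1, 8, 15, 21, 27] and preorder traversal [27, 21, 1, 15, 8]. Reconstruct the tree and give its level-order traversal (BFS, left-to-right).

Inorder:  [1, 8, 15, 21, 27]
Preorder: [27, 21, 1, 15, 8]
Algorithm: preorder visits root first, so consume preorder in order;
for each root, split the current inorder slice at that value into
left-subtree inorder and right-subtree inorder, then recurse.
Recursive splits:
  root=27; inorder splits into left=[1, 8, 15, 21], right=[]
  root=21; inorder splits into left=[1, 8, 15], right=[]
  root=1; inorder splits into left=[], right=[8, 15]
  root=15; inorder splits into left=[8], right=[]
  root=8; inorder splits into left=[], right=[]
Reconstructed level-order: [27, 21, 1, 15, 8]


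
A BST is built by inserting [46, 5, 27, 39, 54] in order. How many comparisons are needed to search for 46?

Search path for 46: 46
Found: True
Comparisons: 1


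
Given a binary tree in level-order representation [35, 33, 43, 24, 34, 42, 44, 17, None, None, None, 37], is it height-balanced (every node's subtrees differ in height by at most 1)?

Tree (level-order array): [35, 33, 43, 24, 34, 42, 44, 17, None, None, None, 37]
Definition: a tree is height-balanced if, at every node, |h(left) - h(right)| <= 1 (empty subtree has height -1).
Bottom-up per-node check:
  node 17: h_left=-1, h_right=-1, diff=0 [OK], height=0
  node 24: h_left=0, h_right=-1, diff=1 [OK], height=1
  node 34: h_left=-1, h_right=-1, diff=0 [OK], height=0
  node 33: h_left=1, h_right=0, diff=1 [OK], height=2
  node 37: h_left=-1, h_right=-1, diff=0 [OK], height=0
  node 42: h_left=0, h_right=-1, diff=1 [OK], height=1
  node 44: h_left=-1, h_right=-1, diff=0 [OK], height=0
  node 43: h_left=1, h_right=0, diff=1 [OK], height=2
  node 35: h_left=2, h_right=2, diff=0 [OK], height=3
All nodes satisfy the balance condition.
Result: Balanced


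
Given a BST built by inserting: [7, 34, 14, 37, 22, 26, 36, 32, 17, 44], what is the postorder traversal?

Tree insertion order: [7, 34, 14, 37, 22, 26, 36, 32, 17, 44]
Tree (level-order array): [7, None, 34, 14, 37, None, 22, 36, 44, 17, 26, None, None, None, None, None, None, None, 32]
Postorder traversal: [17, 32, 26, 22, 14, 36, 44, 37, 34, 7]


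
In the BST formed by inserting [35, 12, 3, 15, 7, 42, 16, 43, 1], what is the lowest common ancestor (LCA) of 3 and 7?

Tree insertion order: [35, 12, 3, 15, 7, 42, 16, 43, 1]
Tree (level-order array): [35, 12, 42, 3, 15, None, 43, 1, 7, None, 16]
In a BST, the LCA of p=3, q=7 is the first node v on the
root-to-leaf path with p <= v <= q (go left if both < v, right if both > v).
Walk from root:
  at 35: both 3 and 7 < 35, go left
  at 12: both 3 and 7 < 12, go left
  at 3: 3 <= 3 <= 7, this is the LCA
LCA = 3


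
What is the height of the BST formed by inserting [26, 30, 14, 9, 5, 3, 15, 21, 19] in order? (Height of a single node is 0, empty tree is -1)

Insertion order: [26, 30, 14, 9, 5, 3, 15, 21, 19]
Tree (level-order array): [26, 14, 30, 9, 15, None, None, 5, None, None, 21, 3, None, 19]
Compute height bottom-up (empty subtree = -1):
  height(3) = 1 + max(-1, -1) = 0
  height(5) = 1 + max(0, -1) = 1
  height(9) = 1 + max(1, -1) = 2
  height(19) = 1 + max(-1, -1) = 0
  height(21) = 1 + max(0, -1) = 1
  height(15) = 1 + max(-1, 1) = 2
  height(14) = 1 + max(2, 2) = 3
  height(30) = 1 + max(-1, -1) = 0
  height(26) = 1 + max(3, 0) = 4
Height = 4


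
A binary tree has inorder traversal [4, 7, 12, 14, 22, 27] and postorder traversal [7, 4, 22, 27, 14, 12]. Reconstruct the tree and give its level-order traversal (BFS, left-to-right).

Inorder:   [4, 7, 12, 14, 22, 27]
Postorder: [7, 4, 22, 27, 14, 12]
Algorithm: postorder visits root last, so walk postorder right-to-left;
each value is the root of the current inorder slice — split it at that
value, recurse on the right subtree first, then the left.
Recursive splits:
  root=12; inorder splits into left=[4, 7], right=[14, 22, 27]
  root=14; inorder splits into left=[], right=[22, 27]
  root=27; inorder splits into left=[22], right=[]
  root=22; inorder splits into left=[], right=[]
  root=4; inorder splits into left=[], right=[7]
  root=7; inorder splits into left=[], right=[]
Reconstructed level-order: [12, 4, 14, 7, 27, 22]


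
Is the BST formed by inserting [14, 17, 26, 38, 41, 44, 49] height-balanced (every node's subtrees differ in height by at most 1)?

Tree (level-order array): [14, None, 17, None, 26, None, 38, None, 41, None, 44, None, 49]
Definition: a tree is height-balanced if, at every node, |h(left) - h(right)| <= 1 (empty subtree has height -1).
Bottom-up per-node check:
  node 49: h_left=-1, h_right=-1, diff=0 [OK], height=0
  node 44: h_left=-1, h_right=0, diff=1 [OK], height=1
  node 41: h_left=-1, h_right=1, diff=2 [FAIL (|-1-1|=2 > 1)], height=2
  node 38: h_left=-1, h_right=2, diff=3 [FAIL (|-1-2|=3 > 1)], height=3
  node 26: h_left=-1, h_right=3, diff=4 [FAIL (|-1-3|=4 > 1)], height=4
  node 17: h_left=-1, h_right=4, diff=5 [FAIL (|-1-4|=5 > 1)], height=5
  node 14: h_left=-1, h_right=5, diff=6 [FAIL (|-1-5|=6 > 1)], height=6
Node 41 violates the condition: |-1 - 1| = 2 > 1.
Result: Not balanced


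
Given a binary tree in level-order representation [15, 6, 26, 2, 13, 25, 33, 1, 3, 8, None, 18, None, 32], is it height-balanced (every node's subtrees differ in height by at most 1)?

Tree (level-order array): [15, 6, 26, 2, 13, 25, 33, 1, 3, 8, None, 18, None, 32]
Definition: a tree is height-balanced if, at every node, |h(left) - h(right)| <= 1 (empty subtree has height -1).
Bottom-up per-node check:
  node 1: h_left=-1, h_right=-1, diff=0 [OK], height=0
  node 3: h_left=-1, h_right=-1, diff=0 [OK], height=0
  node 2: h_left=0, h_right=0, diff=0 [OK], height=1
  node 8: h_left=-1, h_right=-1, diff=0 [OK], height=0
  node 13: h_left=0, h_right=-1, diff=1 [OK], height=1
  node 6: h_left=1, h_right=1, diff=0 [OK], height=2
  node 18: h_left=-1, h_right=-1, diff=0 [OK], height=0
  node 25: h_left=0, h_right=-1, diff=1 [OK], height=1
  node 32: h_left=-1, h_right=-1, diff=0 [OK], height=0
  node 33: h_left=0, h_right=-1, diff=1 [OK], height=1
  node 26: h_left=1, h_right=1, diff=0 [OK], height=2
  node 15: h_left=2, h_right=2, diff=0 [OK], height=3
All nodes satisfy the balance condition.
Result: Balanced


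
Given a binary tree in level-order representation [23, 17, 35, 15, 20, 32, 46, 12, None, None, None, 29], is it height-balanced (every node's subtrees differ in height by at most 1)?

Tree (level-order array): [23, 17, 35, 15, 20, 32, 46, 12, None, None, None, 29]
Definition: a tree is height-balanced if, at every node, |h(left) - h(right)| <= 1 (empty subtree has height -1).
Bottom-up per-node check:
  node 12: h_left=-1, h_right=-1, diff=0 [OK], height=0
  node 15: h_left=0, h_right=-1, diff=1 [OK], height=1
  node 20: h_left=-1, h_right=-1, diff=0 [OK], height=0
  node 17: h_left=1, h_right=0, diff=1 [OK], height=2
  node 29: h_left=-1, h_right=-1, diff=0 [OK], height=0
  node 32: h_left=0, h_right=-1, diff=1 [OK], height=1
  node 46: h_left=-1, h_right=-1, diff=0 [OK], height=0
  node 35: h_left=1, h_right=0, diff=1 [OK], height=2
  node 23: h_left=2, h_right=2, diff=0 [OK], height=3
All nodes satisfy the balance condition.
Result: Balanced


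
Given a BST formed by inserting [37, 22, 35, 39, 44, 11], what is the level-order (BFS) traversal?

Tree insertion order: [37, 22, 35, 39, 44, 11]
Tree (level-order array): [37, 22, 39, 11, 35, None, 44]
BFS from the root, enqueuing left then right child of each popped node:
  queue [37] -> pop 37, enqueue [22, 39], visited so far: [37]
  queue [22, 39] -> pop 22, enqueue [11, 35], visited so far: [37, 22]
  queue [39, 11, 35] -> pop 39, enqueue [44], visited so far: [37, 22, 39]
  queue [11, 35, 44] -> pop 11, enqueue [none], visited so far: [37, 22, 39, 11]
  queue [35, 44] -> pop 35, enqueue [none], visited so far: [37, 22, 39, 11, 35]
  queue [44] -> pop 44, enqueue [none], visited so far: [37, 22, 39, 11, 35, 44]
Result: [37, 22, 39, 11, 35, 44]


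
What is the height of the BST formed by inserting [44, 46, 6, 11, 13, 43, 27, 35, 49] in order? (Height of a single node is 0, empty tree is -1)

Insertion order: [44, 46, 6, 11, 13, 43, 27, 35, 49]
Tree (level-order array): [44, 6, 46, None, 11, None, 49, None, 13, None, None, None, 43, 27, None, None, 35]
Compute height bottom-up (empty subtree = -1):
  height(35) = 1 + max(-1, -1) = 0
  height(27) = 1 + max(-1, 0) = 1
  height(43) = 1 + max(1, -1) = 2
  height(13) = 1 + max(-1, 2) = 3
  height(11) = 1 + max(-1, 3) = 4
  height(6) = 1 + max(-1, 4) = 5
  height(49) = 1 + max(-1, -1) = 0
  height(46) = 1 + max(-1, 0) = 1
  height(44) = 1 + max(5, 1) = 6
Height = 6


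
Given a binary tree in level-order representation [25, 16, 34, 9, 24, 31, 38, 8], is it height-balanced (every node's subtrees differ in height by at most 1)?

Tree (level-order array): [25, 16, 34, 9, 24, 31, 38, 8]
Definition: a tree is height-balanced if, at every node, |h(left) - h(right)| <= 1 (empty subtree has height -1).
Bottom-up per-node check:
  node 8: h_left=-1, h_right=-1, diff=0 [OK], height=0
  node 9: h_left=0, h_right=-1, diff=1 [OK], height=1
  node 24: h_left=-1, h_right=-1, diff=0 [OK], height=0
  node 16: h_left=1, h_right=0, diff=1 [OK], height=2
  node 31: h_left=-1, h_right=-1, diff=0 [OK], height=0
  node 38: h_left=-1, h_right=-1, diff=0 [OK], height=0
  node 34: h_left=0, h_right=0, diff=0 [OK], height=1
  node 25: h_left=2, h_right=1, diff=1 [OK], height=3
All nodes satisfy the balance condition.
Result: Balanced


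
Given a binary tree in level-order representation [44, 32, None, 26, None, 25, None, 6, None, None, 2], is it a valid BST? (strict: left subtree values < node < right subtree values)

Level-order array: [44, 32, None, 26, None, 25, None, 6, None, None, 2]
Validate using subtree bounds (lo, hi): at each node, require lo < value < hi,
then recurse left with hi=value and right with lo=value.
Preorder trace (stopping at first violation):
  at node 44 with bounds (-inf, +inf): OK
  at node 32 with bounds (-inf, 44): OK
  at node 26 with bounds (-inf, 32): OK
  at node 25 with bounds (-inf, 26): OK
  at node 6 with bounds (-inf, 25): OK
  at node 2 with bounds (6, 25): VIOLATION
Node 2 violates its bound: not (6 < 2 < 25).
Result: Not a valid BST


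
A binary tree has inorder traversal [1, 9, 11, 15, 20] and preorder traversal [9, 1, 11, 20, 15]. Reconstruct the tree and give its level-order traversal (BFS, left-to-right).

Inorder:  [1, 9, 11, 15, 20]
Preorder: [9, 1, 11, 20, 15]
Algorithm: preorder visits root first, so consume preorder in order;
for each root, split the current inorder slice at that value into
left-subtree inorder and right-subtree inorder, then recurse.
Recursive splits:
  root=9; inorder splits into left=[1], right=[11, 15, 20]
  root=1; inorder splits into left=[], right=[]
  root=11; inorder splits into left=[], right=[15, 20]
  root=20; inorder splits into left=[15], right=[]
  root=15; inorder splits into left=[], right=[]
Reconstructed level-order: [9, 1, 11, 20, 15]


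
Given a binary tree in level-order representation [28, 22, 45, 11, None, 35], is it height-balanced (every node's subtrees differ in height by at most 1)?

Tree (level-order array): [28, 22, 45, 11, None, 35]
Definition: a tree is height-balanced if, at every node, |h(left) - h(right)| <= 1 (empty subtree has height -1).
Bottom-up per-node check:
  node 11: h_left=-1, h_right=-1, diff=0 [OK], height=0
  node 22: h_left=0, h_right=-1, diff=1 [OK], height=1
  node 35: h_left=-1, h_right=-1, diff=0 [OK], height=0
  node 45: h_left=0, h_right=-1, diff=1 [OK], height=1
  node 28: h_left=1, h_right=1, diff=0 [OK], height=2
All nodes satisfy the balance condition.
Result: Balanced


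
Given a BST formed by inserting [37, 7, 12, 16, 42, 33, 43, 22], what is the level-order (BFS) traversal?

Tree insertion order: [37, 7, 12, 16, 42, 33, 43, 22]
Tree (level-order array): [37, 7, 42, None, 12, None, 43, None, 16, None, None, None, 33, 22]
BFS from the root, enqueuing left then right child of each popped node:
  queue [37] -> pop 37, enqueue [7, 42], visited so far: [37]
  queue [7, 42] -> pop 7, enqueue [12], visited so far: [37, 7]
  queue [42, 12] -> pop 42, enqueue [43], visited so far: [37, 7, 42]
  queue [12, 43] -> pop 12, enqueue [16], visited so far: [37, 7, 42, 12]
  queue [43, 16] -> pop 43, enqueue [none], visited so far: [37, 7, 42, 12, 43]
  queue [16] -> pop 16, enqueue [33], visited so far: [37, 7, 42, 12, 43, 16]
  queue [33] -> pop 33, enqueue [22], visited so far: [37, 7, 42, 12, 43, 16, 33]
  queue [22] -> pop 22, enqueue [none], visited so far: [37, 7, 42, 12, 43, 16, 33, 22]
Result: [37, 7, 42, 12, 43, 16, 33, 22]


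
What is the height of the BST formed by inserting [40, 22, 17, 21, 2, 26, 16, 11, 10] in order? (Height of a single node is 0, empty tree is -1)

Insertion order: [40, 22, 17, 21, 2, 26, 16, 11, 10]
Tree (level-order array): [40, 22, None, 17, 26, 2, 21, None, None, None, 16, None, None, 11, None, 10]
Compute height bottom-up (empty subtree = -1):
  height(10) = 1 + max(-1, -1) = 0
  height(11) = 1 + max(0, -1) = 1
  height(16) = 1 + max(1, -1) = 2
  height(2) = 1 + max(-1, 2) = 3
  height(21) = 1 + max(-1, -1) = 0
  height(17) = 1 + max(3, 0) = 4
  height(26) = 1 + max(-1, -1) = 0
  height(22) = 1 + max(4, 0) = 5
  height(40) = 1 + max(5, -1) = 6
Height = 6


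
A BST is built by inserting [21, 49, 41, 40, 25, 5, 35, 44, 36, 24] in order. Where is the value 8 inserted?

Starting tree (level order): [21, 5, 49, None, None, 41, None, 40, 44, 25, None, None, None, 24, 35, None, None, None, 36]
Insertion path: 21 -> 5
Result: insert 8 as right child of 5
Final tree (level order): [21, 5, 49, None, 8, 41, None, None, None, 40, 44, 25, None, None, None, 24, 35, None, None, None, 36]


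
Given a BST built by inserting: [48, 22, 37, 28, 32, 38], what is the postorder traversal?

Tree insertion order: [48, 22, 37, 28, 32, 38]
Tree (level-order array): [48, 22, None, None, 37, 28, 38, None, 32]
Postorder traversal: [32, 28, 38, 37, 22, 48]


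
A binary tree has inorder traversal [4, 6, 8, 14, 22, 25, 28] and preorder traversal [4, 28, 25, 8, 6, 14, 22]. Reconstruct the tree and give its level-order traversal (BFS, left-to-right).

Inorder:  [4, 6, 8, 14, 22, 25, 28]
Preorder: [4, 28, 25, 8, 6, 14, 22]
Algorithm: preorder visits root first, so consume preorder in order;
for each root, split the current inorder slice at that value into
left-subtree inorder and right-subtree inorder, then recurse.
Recursive splits:
  root=4; inorder splits into left=[], right=[6, 8, 14, 22, 25, 28]
  root=28; inorder splits into left=[6, 8, 14, 22, 25], right=[]
  root=25; inorder splits into left=[6, 8, 14, 22], right=[]
  root=8; inorder splits into left=[6], right=[14, 22]
  root=6; inorder splits into left=[], right=[]
  root=14; inorder splits into left=[], right=[22]
  root=22; inorder splits into left=[], right=[]
Reconstructed level-order: [4, 28, 25, 8, 6, 14, 22]
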